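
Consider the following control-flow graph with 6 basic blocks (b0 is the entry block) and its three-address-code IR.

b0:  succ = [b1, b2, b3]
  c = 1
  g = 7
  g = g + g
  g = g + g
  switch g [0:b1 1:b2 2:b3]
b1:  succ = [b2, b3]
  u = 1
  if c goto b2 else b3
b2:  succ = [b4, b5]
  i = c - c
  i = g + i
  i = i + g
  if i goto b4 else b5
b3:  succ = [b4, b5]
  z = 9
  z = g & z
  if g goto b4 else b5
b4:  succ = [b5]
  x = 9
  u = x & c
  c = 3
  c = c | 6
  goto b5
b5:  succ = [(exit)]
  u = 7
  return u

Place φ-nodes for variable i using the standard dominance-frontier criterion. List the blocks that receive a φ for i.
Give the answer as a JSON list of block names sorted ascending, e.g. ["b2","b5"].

Answer: ["b4", "b5"]

Analysis:
idom tree: b1←b0 b2←b0 b3←b0 b4←b0 b5←b0
Dom at joins:
  b2: preds {b0,b1}: {b0} ∩ {b0,b1} = {b0}; idom=b0
  b3: preds {b0,b1}: {b0} ∩ {b0,b1} = {b0}; idom=b0
  b4: preds {b2,b3}: {b0,b2} ∩ {b0,b3} = {b0}; idom=b0
  b5: preds {b2,b3,b4}: {b0,b2} ∩ {b0,b3} ∩ {b0,b4} = {b0}; idom=b0

Frontier:
  b2←b0: walk · to b0
  b2←b1: walk b1 to b0
  b3←b0: walk · to b0
  b3←b1: walk b1 to b0
  b4←b2: walk b2 to b0
  b4←b3: walk b3 to b0
  b5←b2: walk b2 to b0
  b5←b3: walk b3 to b0
  b5←b4: walk b4 to b0
  b0 → ∅
  b1 → {b2,b3}
  b2 → {b4,b5}
  b3 → {b4,b5}
  b4 → {b5}
  b5 → ∅

φ for i: defs {b2}
  DF⁺ = {b4,b5}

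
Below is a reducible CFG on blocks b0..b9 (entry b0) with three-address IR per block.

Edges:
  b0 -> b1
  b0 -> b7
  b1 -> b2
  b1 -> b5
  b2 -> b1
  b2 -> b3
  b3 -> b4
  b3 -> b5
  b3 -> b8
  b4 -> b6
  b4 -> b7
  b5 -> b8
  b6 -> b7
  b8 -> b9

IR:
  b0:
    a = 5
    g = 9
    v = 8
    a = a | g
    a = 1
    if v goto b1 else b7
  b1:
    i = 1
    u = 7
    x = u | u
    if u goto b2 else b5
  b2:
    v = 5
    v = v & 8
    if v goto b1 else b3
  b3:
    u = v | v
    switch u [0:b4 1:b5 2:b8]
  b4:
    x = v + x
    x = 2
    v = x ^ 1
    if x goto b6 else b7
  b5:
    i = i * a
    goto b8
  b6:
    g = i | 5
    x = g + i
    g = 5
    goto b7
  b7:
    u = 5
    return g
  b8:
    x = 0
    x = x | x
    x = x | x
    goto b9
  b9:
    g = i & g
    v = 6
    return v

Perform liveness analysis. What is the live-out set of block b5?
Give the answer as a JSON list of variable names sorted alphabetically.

Answer: ["g", "i"]

Working:
Per-block:
  b0: def={a,g,v} ue=∅
  b1: def={i,u,x} ue=∅
  b2: def={v} ue=∅
  b3: def={u} ue={v}
  b4: def={v,x} ue={v,x}
  b5: def={i} ue={a,i}
  b6: def={g,x} ue={i}
  b7: def={u} ue={g}
  b8: def={x} ue=∅
  b9: def={g,v} ue={g,i}

Backward fixpoint:
  b0 li=∅ lo={a,g}
  b1 li={a,g} lo={a,g,i,x}
  b2 li={a,g,i,x} lo={a,g,i,v,x}
  b3 li={a,g,i,v,x} lo={a,g,i,v,x}
  b4 li={g,i,v,x} lo={g,i}
  b5 li={a,g,i} lo={g,i}
  b6 li={i} lo={g}
  b7 li={g} lo=∅
  b8 li={g,i} lo={g,i}
  b9 li={g,i} lo=∅

live-out(b5) = ["g", "i"]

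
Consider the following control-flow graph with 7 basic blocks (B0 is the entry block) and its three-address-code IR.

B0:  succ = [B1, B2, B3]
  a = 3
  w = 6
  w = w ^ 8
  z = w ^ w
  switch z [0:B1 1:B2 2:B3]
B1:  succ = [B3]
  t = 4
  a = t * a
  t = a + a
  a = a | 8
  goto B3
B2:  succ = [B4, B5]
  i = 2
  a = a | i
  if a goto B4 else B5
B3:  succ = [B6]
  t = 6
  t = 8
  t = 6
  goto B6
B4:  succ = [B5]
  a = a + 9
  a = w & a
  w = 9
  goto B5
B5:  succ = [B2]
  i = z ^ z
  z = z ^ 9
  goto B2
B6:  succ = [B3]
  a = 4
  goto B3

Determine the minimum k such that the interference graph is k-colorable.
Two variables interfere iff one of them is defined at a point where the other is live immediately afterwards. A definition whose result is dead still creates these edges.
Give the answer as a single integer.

Answer: 4

Analysis:
Block summaries:
  B0: def={a,w,z} ue=∅
  B1: def={a,t} ue={a}
  B2: def={a,i} ue={a}
  B3: def={t} ue=∅
  B4: def={a,w} ue={a,w}
  B5: def={i,z} ue={z}
  B6: def={a} ue=∅

Backward fixpoint:
  B0 li=∅ lo={a,w,z}
  B1 li={a} lo=∅
  B2 li={a,w,z} lo={a,w,z}
  B3 li=∅ lo=∅
  B4 li={a,w,z} lo={a,w,z}
  B5 li={a,w,z} lo={a,w,z}
  B6 li=∅ lo=∅

Interfere edges:
  a — {i,t,w,z}
  i — {a,w,z}
  t — {a}
  w — {a,i,z}
  z — {a,i,w}

Chromatic number:
  clique {a,i,w,z} ⇒ need ≥ 4
  4-colouring: R0={a}  R1={i,t}  R2={w}  R3={z}
  χ = 4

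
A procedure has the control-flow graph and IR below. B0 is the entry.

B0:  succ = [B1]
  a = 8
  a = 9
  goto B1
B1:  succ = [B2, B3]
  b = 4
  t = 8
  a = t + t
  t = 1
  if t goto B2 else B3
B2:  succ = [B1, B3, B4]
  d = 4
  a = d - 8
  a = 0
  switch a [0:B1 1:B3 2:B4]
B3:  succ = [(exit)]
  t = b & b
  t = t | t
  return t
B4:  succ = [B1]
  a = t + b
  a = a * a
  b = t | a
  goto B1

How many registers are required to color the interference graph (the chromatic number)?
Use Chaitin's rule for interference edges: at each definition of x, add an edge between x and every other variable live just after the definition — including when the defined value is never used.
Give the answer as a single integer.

Per-block:
  B0 def {a} use ∅
  B1 def {a,b,t} use ∅
  B2 def {a,d} use ∅
  B3 def {t} use {b}
  B4 def {a,b} use {b,t}

Backward fixpoint:
  live B0: ∅→∅
  live B1: ∅→{b,t}
  live B2: {b,t}→{b,t}
  live B3: {b}→∅
  live B4: {b,t}→∅

Interfere edges:
  a — {b,t}
  b — {a,d,t}
  d — {b,t}
  t — {a,b,d}

Chromatic number:
  {a,b,t} pairwise interfere (3-clique) ⇒ χ ≥ 3
  assign a→c2 b→c0 d→c2 t→c1 — no edge inside a register ⇒ χ ≤ 3
  χ = 3

Answer: 3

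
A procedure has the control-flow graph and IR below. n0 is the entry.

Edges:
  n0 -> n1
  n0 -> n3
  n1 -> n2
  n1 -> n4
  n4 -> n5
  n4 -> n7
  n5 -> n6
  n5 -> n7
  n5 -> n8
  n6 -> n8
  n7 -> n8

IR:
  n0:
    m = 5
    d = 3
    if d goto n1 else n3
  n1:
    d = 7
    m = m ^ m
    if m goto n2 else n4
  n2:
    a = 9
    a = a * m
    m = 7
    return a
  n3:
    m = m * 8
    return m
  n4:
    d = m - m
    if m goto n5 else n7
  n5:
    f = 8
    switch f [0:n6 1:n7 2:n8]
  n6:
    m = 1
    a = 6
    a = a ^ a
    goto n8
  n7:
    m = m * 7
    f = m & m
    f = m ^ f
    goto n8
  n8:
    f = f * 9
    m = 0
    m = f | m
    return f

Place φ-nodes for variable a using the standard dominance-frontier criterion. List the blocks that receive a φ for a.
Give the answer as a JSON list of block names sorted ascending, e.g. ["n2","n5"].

idom tree: n1←n0 n2←n1 n3←n0 n4←n1 n5←n4 n6←n5 n7←n4 n8←n4
Dom at joins:
  n7: preds {n4,n5}: {n0,n1,n4} ∩ {n0,n1,n4,n5} = {n0,n1,n4}; idom=n4
  n8: preds {n5,n6,n7}: {n0,n1,n4,n5} ∩ {n0,n1,n4,n5,n6} ∩ {n0,n1,n4,n7} = {n0,n1,n4}; idom=n4

DF walk-up:
  n7←n4: walk · to n4
  n7←n5: walk n5 to n4
  n8←n5: walk n5 to n4
  n8←n6: walk n6→n5 to n4
  n8←n7: walk n7 to n4
  n0: DF=∅
  n1: DF=∅
  n2: DF=∅
  n3: DF=∅
  n4: DF=∅
  n5: DF={n7,n8}
  n6: DF={n8}
  n7: DF={n8}
  n8: DF=∅

φ for a: defs {n2,n6}
  DF⁺ = {n8}

Answer: ["n8"]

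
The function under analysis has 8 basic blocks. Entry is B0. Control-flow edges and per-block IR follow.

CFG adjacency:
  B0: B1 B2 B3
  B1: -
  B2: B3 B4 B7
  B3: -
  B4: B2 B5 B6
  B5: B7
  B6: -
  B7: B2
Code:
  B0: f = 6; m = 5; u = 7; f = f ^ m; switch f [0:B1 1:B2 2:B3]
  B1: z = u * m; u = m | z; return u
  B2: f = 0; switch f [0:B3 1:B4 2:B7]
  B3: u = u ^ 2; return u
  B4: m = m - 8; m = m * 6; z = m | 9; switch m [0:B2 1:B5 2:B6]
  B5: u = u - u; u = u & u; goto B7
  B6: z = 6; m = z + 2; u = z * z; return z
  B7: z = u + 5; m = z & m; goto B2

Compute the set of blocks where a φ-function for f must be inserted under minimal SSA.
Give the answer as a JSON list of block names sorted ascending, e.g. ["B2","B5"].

idom tree: B1←B0 B2←B0 B3←B0 B4←B2 B5←B4 B6←B4 B7←B2
Dom at joins:
  B2: preds {B0,B4,B7}: {B0} ∩ {B0,B2,B4} ∩ {B0,B2,B7} = {B0}; idom=B0
  B3: preds {B0,B2}: {B0} ∩ {B0,B2} = {B0}; idom=B0
  B7: preds {B2,B5}: {B0,B2} ∩ {B0,B2,B4,B5} = {B0,B2}; idom=B2

DF walk-up:
  join B2 pred B0: · stop@B0
  join B2 pred B4: B4→B2 stop@B0
  join B2 pred B7: B7→B2 stop@B0
  join B3 pred B0: · stop@B0
  join B3 pred B2: B2 stop@B0
  join B7 pred B2: · stop@B2
  join B7 pred B5: B5→B4 stop@B2
  DF(B0)=∅
  DF(B1)=∅
  DF(B2)={B2,B3}
  DF(B3)=∅
  DF(B4)={B2,B7}
  DF(B5)={B7}
  DF(B6)=∅
  DF(B7)={B2}

φ for f: defs {B0,B2}
  DF⁺ = {B2,B3}

Answer: ["B2", "B3"]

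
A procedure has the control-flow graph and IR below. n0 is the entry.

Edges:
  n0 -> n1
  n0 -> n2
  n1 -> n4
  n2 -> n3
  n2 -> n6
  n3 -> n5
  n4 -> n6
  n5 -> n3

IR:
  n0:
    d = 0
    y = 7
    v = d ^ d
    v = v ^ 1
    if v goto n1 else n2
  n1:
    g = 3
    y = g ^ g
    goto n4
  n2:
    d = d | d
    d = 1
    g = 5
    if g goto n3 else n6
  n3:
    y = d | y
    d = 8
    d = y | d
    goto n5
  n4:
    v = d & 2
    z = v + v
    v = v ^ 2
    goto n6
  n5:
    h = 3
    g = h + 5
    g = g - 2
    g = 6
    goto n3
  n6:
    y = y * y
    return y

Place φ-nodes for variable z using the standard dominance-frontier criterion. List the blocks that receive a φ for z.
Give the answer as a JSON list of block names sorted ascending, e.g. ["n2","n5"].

Answer: ["n6"]

Working:
idom tree: n1←n0 n2←n0 n3←n2 n4←n1 n5←n3 n6←n0
Dom at joins:
  n3: preds {n2,n5}: {n0,n2} ∩ {n0,n2,n3,n5} = {n0,n2}; idom=n2
  n6: preds {n2,n4}: {n0,n2} ∩ {n0,n1,n4} = {n0}; idom=n0

Frontier:
  join n3 pred n2: · stop@n2
  join n3 pred n5: n5→n3 stop@n2
  join n6 pred n2: n2 stop@n0
  join n6 pred n4: n4→n1 stop@n0
  DF(n0)=∅
  DF(n1)={n6}
  DF(n2)={n6}
  DF(n3)={n3}
  DF(n4)={n6}
  DF(n5)={n3}
  DF(n6)=∅

φ for z: defs {n4}
  DF⁺ = {n6}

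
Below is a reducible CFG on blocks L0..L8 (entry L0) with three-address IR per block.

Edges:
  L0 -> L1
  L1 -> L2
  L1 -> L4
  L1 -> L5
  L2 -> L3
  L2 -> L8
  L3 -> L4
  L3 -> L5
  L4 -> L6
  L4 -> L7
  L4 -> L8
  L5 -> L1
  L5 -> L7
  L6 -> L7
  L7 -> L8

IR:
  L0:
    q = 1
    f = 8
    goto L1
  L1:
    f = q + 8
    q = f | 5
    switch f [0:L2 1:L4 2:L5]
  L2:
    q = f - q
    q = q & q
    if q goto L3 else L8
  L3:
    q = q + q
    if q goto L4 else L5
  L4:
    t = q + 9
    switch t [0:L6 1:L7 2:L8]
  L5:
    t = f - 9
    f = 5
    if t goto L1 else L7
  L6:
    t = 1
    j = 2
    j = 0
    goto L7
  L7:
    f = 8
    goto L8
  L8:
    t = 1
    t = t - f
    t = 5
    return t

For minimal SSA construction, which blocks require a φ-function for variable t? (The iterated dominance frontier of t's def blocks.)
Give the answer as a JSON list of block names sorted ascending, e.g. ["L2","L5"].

idom tree: L1←L0 L2←L1 L3←L2 L4←L1 L5←L1 L6←L4 L7←L1 L8←L1
Dom at joins:
  L1: preds {L0,L5}: {L0} ∩ {L0,L1,L5} = {L0}; idom=L0
  L4: preds {L1,L3}: {L0,L1} ∩ {L0,L1,L2,L3} = {L0,L1}; idom=L1
  L5: preds {L1,L3}: {L0,L1} ∩ {L0,L1,L2,L3} = {L0,L1}; idom=L1
  L7: preds {L4,L5,L6}: {L0,L1,L4} ∩ {L0,L1,L5} ∩ {L0,L1,L4,L6} = {L0,L1}; idom=L1
  L8: preds {L2,L4,L7}: {L0,L1,L2} ∩ {L0,L1,L4} ∩ {L0,L1,L7} = {L0,L1}; idom=L1

DF derivation:
  join L1 pred L0: · stop@L0
  join L1 pred L5: L5→L1 stop@L0
  join L4 pred L1: · stop@L1
  join L4 pred L3: L3→L2 stop@L1
  join L5 pred L1: · stop@L1
  join L5 pred L3: L3→L2 stop@L1
  join L7 pred L4: L4 stop@L1
  join L7 pred L5: L5 stop@L1
  join L7 pred L6: L6→L4 stop@L1
  join L8 pred L2: L2 stop@L1
  join L8 pred L4: L4 stop@L1
  join L8 pred L7: L7 stop@L1
  DF(L0)=∅
  DF(L1)={L1}
  DF(L2)={L4,L5,L8}
  DF(L3)={L4,L5}
  DF(L4)={L7,L8}
  DF(L5)={L1,L7}
  DF(L6)={L7}
  DF(L7)={L8}
  DF(L8)=∅

φ for t: defs {L4,L5,L6,L8}
  DF⁺ = {L1,L7,L8}

Answer: ["L1", "L7", "L8"]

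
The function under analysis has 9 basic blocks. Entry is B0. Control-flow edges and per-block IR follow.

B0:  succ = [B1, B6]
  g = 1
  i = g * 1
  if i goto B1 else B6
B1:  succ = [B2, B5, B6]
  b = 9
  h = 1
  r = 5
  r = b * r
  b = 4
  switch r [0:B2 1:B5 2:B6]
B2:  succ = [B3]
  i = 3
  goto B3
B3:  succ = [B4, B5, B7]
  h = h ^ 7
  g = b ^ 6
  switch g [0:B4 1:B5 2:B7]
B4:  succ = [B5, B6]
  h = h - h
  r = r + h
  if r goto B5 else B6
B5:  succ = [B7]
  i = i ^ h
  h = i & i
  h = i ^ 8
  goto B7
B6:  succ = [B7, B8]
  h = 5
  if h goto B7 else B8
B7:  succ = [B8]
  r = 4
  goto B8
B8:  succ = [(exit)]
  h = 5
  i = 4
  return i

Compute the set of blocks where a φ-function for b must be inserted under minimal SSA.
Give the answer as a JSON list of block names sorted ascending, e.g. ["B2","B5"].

idom tree: B1←B0 B2←B1 B3←B2 B4←B3 B5←B1 B6←B0 B7←B0 B8←B0
Join-block Dom:
  B5: preds {B1,B3,B4}: {B0,B1} ∩ {B0,B1,B2,B3} ∩ {B0,B1,B2,B3,B4} = {B0,B1}; idom=B1
  B6: preds {B0,B1,B4}: {B0} ∩ {B0,B1} ∩ {B0,B1,B2,B3,B4} = {B0}; idom=B0
  B7: preds {B3,B5,B6}: {B0,B1,B2,B3} ∩ {B0,B1,B5} ∩ {B0,B6} = {B0}; idom=B0
  B8: preds {B6,B7}: {B0,B6} ∩ {B0,B7} = {B0}; idom=B0

DF derivation:
  B5←B1: walk · to B1
  B5←B3: walk B3→B2 to B1
  B5←B4: walk B4→B3→B2 to B1
  B6←B0: walk · to B0
  B6←B1: walk B1 to B0
  B6←B4: walk B4→B3→B2→B1 to B0
  B7←B3: walk B3→B2→B1 to B0
  B7←B5: walk B5→B1 to B0
  B7←B6: walk B6 to B0
  B8←B6: walk B6 to B0
  B8←B7: walk B7 to B0
  B0: DF=∅
  B1: DF={B6,B7}
  B2: DF={B5,B6,B7}
  B3: DF={B5,B6,B7}
  B4: DF={B5,B6}
  B5: DF={B7}
  B6: DF={B7,B8}
  B7: DF={B8}
  B8: DF=∅

φ for b: defs {B1}
  DF⁺ = {B6,B7,B8}

Answer: ["B6", "B7", "B8"]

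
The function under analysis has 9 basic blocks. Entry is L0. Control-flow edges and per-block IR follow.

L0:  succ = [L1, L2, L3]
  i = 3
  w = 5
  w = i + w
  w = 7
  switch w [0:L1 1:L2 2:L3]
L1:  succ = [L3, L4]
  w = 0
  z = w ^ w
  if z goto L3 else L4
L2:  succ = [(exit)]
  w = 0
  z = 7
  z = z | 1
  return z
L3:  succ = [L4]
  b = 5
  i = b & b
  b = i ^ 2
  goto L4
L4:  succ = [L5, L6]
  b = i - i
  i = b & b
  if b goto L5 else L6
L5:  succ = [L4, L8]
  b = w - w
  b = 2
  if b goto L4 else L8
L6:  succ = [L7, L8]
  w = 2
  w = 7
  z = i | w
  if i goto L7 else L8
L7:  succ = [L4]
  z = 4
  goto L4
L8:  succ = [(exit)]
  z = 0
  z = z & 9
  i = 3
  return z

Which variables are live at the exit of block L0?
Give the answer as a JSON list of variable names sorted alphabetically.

Answer: ["i", "w"]

Working:
def/use:
  L0: {i,w} / ∅
  L1: {w,z} / ∅
  L2: {w,z} / ∅
  L3: {b,i} / ∅
  L4: {b,i} / {i}
  L5: {b} / {w}
  L6: {w,z} / {i}
  L7: {z} / ∅
  L8: {i,z} / ∅

Liveness:
  live L0: ∅→{i,w}
  live L1: {i}→{i,w}
  live L2: ∅→∅
  live L3: {w}→{i,w}
  live L4: {i,w}→{i,w}
  live L5: {i,w}→{i,w}
  live L6: {i}→{i,w}
  live L7: {i,w}→{i,w}
  live L8: ∅→∅

live-out(L0) = ["i", "w"]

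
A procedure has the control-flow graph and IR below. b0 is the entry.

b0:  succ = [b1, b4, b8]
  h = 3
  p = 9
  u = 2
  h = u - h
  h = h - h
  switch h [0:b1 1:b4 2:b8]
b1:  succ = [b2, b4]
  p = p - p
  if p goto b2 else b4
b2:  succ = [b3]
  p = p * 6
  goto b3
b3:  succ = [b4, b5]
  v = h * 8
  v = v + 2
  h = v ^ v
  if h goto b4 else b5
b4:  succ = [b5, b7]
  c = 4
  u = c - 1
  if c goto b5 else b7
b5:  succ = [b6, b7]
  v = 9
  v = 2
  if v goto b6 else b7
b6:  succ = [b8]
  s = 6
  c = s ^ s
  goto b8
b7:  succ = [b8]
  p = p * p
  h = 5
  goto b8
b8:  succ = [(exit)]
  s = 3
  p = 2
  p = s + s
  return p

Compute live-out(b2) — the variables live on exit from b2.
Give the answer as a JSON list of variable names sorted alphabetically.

Answer: ["h", "p"]

Derivation:
Block summaries:
  b0: {h,p,u} / ∅
  b1: {p} / {p}
  b2: {p} / {p}
  b3: {h,v} / {h}
  b4: {c,u} / ∅
  b5: {v} / ∅
  b6: {c,s} / ∅
  b7: {h,p} / {p}
  b8: {p,s} / ∅

Backward fixpoint:
  live b0: ∅→{h,p}
  live b1: {h,p}→{h,p}
  live b2: {h,p}→{h,p}
  live b3: {h,p}→{p}
  live b4: {p}→{p}
  live b5: {p}→{p}
  live b6: ∅→∅
  live b7: {p}→∅
  live b8: ∅→∅

live-out(b2) = ["h", "p"]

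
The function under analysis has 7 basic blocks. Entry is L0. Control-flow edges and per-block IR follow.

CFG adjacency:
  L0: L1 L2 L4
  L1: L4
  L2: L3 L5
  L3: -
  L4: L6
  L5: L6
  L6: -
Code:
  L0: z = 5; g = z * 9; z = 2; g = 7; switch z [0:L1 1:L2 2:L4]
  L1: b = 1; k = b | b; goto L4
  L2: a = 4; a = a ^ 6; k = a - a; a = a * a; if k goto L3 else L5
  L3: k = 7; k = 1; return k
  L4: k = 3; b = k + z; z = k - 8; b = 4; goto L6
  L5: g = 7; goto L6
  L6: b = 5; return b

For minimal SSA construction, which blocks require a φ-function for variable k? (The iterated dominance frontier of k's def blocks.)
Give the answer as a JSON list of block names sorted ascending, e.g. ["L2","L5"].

Answer: ["L4", "L6"]

Working:
idom tree: L1←L0 L2←L0 L3←L2 L4←L0 L5←L2 L6←L0
Dom at joins:
  L4: preds {L0,L1}: {L0} ∩ {L0,L1} = {L0}; idom=L0
  L6: preds {L4,L5}: {L0,L4} ∩ {L0,L2,L5} = {L0}; idom=L0

DF derivation:
  L4←L0: walk · to L0
  L4←L1: walk L1 to L0
  L6←L4: walk L4 to L0
  L6←L5: walk L5→L2 to L0
  L0 → ∅
  L1 → {L4}
  L2 → {L6}
  L3 → ∅
  L4 → {L6}
  L5 → {L6}
  L6 → ∅

φ for k: defs {L1,L2,L3,L4}
  DF⁺ = {L4,L6}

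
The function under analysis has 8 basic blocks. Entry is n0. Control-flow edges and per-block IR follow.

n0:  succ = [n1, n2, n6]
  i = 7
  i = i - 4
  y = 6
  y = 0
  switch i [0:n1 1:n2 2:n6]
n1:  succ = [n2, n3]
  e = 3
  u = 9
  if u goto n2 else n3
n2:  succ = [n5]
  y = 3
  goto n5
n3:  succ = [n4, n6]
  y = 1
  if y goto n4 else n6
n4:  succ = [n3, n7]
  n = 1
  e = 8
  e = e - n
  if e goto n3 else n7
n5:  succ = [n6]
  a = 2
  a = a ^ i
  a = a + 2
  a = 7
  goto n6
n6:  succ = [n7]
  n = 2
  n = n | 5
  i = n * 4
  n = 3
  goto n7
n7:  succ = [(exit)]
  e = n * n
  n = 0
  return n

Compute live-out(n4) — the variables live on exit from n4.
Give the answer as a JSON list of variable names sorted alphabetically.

Answer: ["n"]

Analysis:
Block summaries:
  n0: def={i,y} ue=∅
  n1: def={e,u} ue=∅
  n2: def={y} ue=∅
  n3: def={y} ue=∅
  n4: def={e,n} ue=∅
  n5: def={a} ue={i}
  n6: def={i,n} ue=∅
  n7: def={e,n} ue={n}

Liveness:
  live n0: ∅→{i}
  live n1: {i}→{i}
  live n2: {i}→{i}
  live n3: ∅→∅
  live n4: ∅→{n}
  live n5: {i}→∅
  live n6: ∅→{n}
  live n7: {n}→∅

live-out(n4) = ["n"]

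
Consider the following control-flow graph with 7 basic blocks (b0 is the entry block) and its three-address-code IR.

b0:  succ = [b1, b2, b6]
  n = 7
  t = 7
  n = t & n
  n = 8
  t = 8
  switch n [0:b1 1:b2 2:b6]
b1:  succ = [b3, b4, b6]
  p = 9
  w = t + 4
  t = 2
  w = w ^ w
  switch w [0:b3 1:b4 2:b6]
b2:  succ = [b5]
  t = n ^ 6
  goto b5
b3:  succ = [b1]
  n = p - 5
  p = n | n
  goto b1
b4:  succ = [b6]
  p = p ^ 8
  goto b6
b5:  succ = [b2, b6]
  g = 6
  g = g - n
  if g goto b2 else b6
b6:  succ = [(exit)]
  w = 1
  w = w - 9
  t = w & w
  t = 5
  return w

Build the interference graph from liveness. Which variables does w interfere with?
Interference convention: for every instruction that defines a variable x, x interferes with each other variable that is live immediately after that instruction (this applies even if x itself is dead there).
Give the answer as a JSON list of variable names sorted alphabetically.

Answer: ["p", "t"]

Derivation:
def/use:
  b0: def={n,t} ue=∅
  b1: def={p,t,w} ue={t}
  b2: def={t} ue={n}
  b3: def={n,p} ue={p}
  b4: def={p} ue={p}
  b5: def={g} ue={n}
  b6: def={t,w} ue=∅

Backward fixpoint:
  b0 li=∅ lo={n,t}
  b1 li={t} lo={p,t}
  b2 li={n} lo={n}
  b3 li={p,t} lo={t}
  b4 li={p} lo=∅
  b5 li={n} lo={n}
  b6 li=∅ lo=∅

Conflict graph:
  g: {n}
  n: {g,t}
  p: {t,w}
  t: {n,p,w}
  w: {p,t}

N(w) = ["p", "t"]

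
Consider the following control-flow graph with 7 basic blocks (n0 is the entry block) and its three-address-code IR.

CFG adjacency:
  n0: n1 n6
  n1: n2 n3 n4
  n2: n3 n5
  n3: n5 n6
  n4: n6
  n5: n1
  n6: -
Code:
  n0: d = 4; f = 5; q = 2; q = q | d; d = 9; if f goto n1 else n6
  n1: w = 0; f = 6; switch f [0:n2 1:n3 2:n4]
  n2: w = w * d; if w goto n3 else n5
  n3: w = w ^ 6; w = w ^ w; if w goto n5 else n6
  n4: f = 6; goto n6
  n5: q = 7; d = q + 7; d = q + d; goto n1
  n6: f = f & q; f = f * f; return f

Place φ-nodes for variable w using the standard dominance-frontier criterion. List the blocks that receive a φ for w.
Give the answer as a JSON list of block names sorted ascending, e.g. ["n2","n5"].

idom tree: n1←n0 n2←n1 n3←n1 n4←n1 n5←n1 n6←n0
Join-block Dom:
  n1: preds {n0,n5}: {n0} ∩ {n0,n1,n5} = {n0}; idom=n0
  n3: preds {n1,n2}: {n0,n1} ∩ {n0,n1,n2} = {n0,n1}; idom=n1
  n5: preds {n2,n3}: {n0,n1,n2} ∩ {n0,n1,n3} = {n0,n1}; idom=n1
  n6: preds {n0,n3,n4}: {n0} ∩ {n0,n1,n3} ∩ {n0,n1,n4} = {n0}; idom=n0

DF walk-up:
  join n1 pred n0: · stop@n0
  join n1 pred n5: n5→n1 stop@n0
  join n3 pred n1: · stop@n1
  join n3 pred n2: n2 stop@n1
  join n5 pred n2: n2 stop@n1
  join n5 pred n3: n3 stop@n1
  join n6 pred n0: · stop@n0
  join n6 pred n3: n3→n1 stop@n0
  join n6 pred n4: n4→n1 stop@n0
  n0: DF=∅
  n1: DF={n1,n6}
  n2: DF={n3,n5}
  n3: DF={n5,n6}
  n4: DF={n6}
  n5: DF={n1}
  n6: DF=∅

φ for w: defs {n1,n2,n3}
  DF⁺ = {n1,n3,n5,n6}

Answer: ["n1", "n3", "n5", "n6"]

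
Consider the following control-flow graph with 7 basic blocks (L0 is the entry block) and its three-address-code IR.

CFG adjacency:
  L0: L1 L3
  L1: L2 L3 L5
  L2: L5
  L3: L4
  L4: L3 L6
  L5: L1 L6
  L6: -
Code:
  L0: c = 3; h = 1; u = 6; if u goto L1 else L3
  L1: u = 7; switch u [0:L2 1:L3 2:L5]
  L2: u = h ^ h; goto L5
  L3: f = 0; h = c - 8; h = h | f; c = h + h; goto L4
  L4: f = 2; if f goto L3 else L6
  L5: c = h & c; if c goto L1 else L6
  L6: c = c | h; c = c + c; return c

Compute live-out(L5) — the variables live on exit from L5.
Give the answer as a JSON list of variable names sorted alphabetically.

Block summaries:
  L0: {c,h,u} / ∅
  L1: {u} / ∅
  L2: {u} / {h}
  L3: {c,f,h} / {c}
  L4: {f} / ∅
  L5: {c} / {c,h}
  L6: {c} / {c,h}

Liveness:
  L0: in=∅ out={c,h}
  L1: in={c,h} out={c,h}
  L2: in={c,h} out={c,h}
  L3: in={c} out={c,h}
  L4: in={c,h} out={c,h}
  L5: in={c,h} out={c,h}
  L6: in={c,h} out=∅

live-out(L5) = ["c", "h"]

Answer: ["c", "h"]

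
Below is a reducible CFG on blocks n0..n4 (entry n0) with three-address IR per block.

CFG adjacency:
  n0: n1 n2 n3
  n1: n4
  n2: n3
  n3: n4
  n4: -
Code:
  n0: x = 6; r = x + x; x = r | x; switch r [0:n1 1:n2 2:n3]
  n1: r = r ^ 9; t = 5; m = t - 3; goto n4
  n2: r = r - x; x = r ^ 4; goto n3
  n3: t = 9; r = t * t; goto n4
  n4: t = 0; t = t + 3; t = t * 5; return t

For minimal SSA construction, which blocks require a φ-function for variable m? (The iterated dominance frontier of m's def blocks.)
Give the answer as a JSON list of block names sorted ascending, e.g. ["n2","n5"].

idom tree: n1←n0 n2←n0 n3←n0 n4←n0
Join-block Dom:
  n3: preds {n0,n2}: {n0} ∩ {n0,n2} = {n0}; idom=n0
  n4: preds {n1,n3}: {n0,n1} ∩ {n0,n3} = {n0}; idom=n0

DF derivation:
  join n3 pred n0: · stop@n0
  join n3 pred n2: n2 stop@n0
  join n4 pred n1: n1 stop@n0
  join n4 pred n3: n3 stop@n0
  DF(n0)=∅
  DF(n1)={n4}
  DF(n2)={n3}
  DF(n3)={n4}
  DF(n4)=∅

φ for m: defs {n1}
  DF⁺ = {n4}

Answer: ["n4"]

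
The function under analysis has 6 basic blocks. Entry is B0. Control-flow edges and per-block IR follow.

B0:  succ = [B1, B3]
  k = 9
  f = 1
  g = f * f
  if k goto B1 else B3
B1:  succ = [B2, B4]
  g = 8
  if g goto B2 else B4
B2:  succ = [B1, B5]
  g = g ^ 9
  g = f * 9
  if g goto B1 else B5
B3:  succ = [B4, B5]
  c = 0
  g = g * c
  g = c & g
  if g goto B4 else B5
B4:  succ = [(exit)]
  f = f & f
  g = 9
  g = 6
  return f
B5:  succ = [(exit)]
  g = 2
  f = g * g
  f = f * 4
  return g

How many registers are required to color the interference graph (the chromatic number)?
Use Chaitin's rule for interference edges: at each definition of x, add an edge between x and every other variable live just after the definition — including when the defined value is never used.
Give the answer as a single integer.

Answer: 3

Working:
Block summaries:
  B0: {f,g,k} / ∅
  B1: {g} / ∅
  B2: {g} / {f,g}
  B3: {c,g} / {g}
  B4: {f,g} / {f}
  B5: {f,g} / ∅

Live sets:
  live B0: ∅→{f,g}
  live B1: {f}→{f,g}
  live B2: {f,g}→{f}
  live B3: {f,g}→{f}
  live B4: {f}→∅
  live B5: ∅→∅

Conflict graph:
  c: {f,g}
  f: {c,g,k}
  g: {c,f,k}
  k: {f,g}

Registers:
  {c,f,g} pairwise interfere (3-clique) ⇒ χ ≥ 3
  assign c→R2 f→R0 g→R1 k→R2 — no edge inside a register ⇒ χ ≤ 3
  χ = 3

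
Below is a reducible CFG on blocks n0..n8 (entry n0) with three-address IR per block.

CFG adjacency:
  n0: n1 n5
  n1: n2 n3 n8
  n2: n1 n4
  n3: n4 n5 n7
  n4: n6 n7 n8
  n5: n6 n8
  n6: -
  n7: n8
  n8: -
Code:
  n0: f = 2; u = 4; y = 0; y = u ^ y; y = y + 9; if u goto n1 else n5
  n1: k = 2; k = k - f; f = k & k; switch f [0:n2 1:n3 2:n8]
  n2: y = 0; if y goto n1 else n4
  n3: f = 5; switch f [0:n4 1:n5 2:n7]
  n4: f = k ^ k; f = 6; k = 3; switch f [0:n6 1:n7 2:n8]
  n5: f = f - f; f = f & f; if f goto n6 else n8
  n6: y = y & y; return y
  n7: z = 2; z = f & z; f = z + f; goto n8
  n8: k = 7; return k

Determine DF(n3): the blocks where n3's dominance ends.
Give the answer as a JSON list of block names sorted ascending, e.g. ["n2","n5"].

Answer: ["n4", "n5", "n7"]

Analysis:
idom tree: n1←n0 n2←n1 n3←n1 n4←n1 n5←n0 n6←n0 n7←n1 n8←n0
Dom at joins:
  n1: preds {n0,n2}: {n0} ∩ {n0,n1,n2} = {n0}; idom=n0
  n4: preds {n2,n3}: {n0,n1,n2} ∩ {n0,n1,n3} = {n0,n1}; idom=n1
  n5: preds {n0,n3}: {n0} ∩ {n0,n1,n3} = {n0}; idom=n0
  n6: preds {n4,n5}: {n0,n1,n4} ∩ {n0,n5} = {n0}; idom=n0
  n7: preds {n3,n4}: {n0,n1,n3} ∩ {n0,n1,n4} = {n0,n1}; idom=n1
  n8: preds {n1,n4,n5,n7}: {n0,n1} ∩ {n0,n1,n4} ∩ {n0,n5} ∩ {n0,n1,n7} = {n0}; idom=n0

Frontier:
  join n1 pred n0: · stop@n0
  join n1 pred n2: n2→n1 stop@n0
  join n4 pred n2: n2 stop@n1
  join n4 pred n3: n3 stop@n1
  join n5 pred n0: · stop@n0
  join n5 pred n3: n3→n1 stop@n0
  join n6 pred n4: n4→n1 stop@n0
  join n6 pred n5: n5 stop@n0
  join n7 pred n3: n3 stop@n1
  join n7 pred n4: n4 stop@n1
  join n8 pred n1: n1 stop@n0
  join n8 pred n4: n4→n1 stop@n0
  join n8 pred n5: n5 stop@n0
  join n8 pred n7: n7→n1 stop@n0
  DF(n0)=∅
  DF(n1)={n1,n5,n6,n8}
  DF(n2)={n1,n4}
  DF(n3)={n4,n5,n7}
  DF(n4)={n6,n7,n8}
  DF(n5)={n6,n8}
  DF(n6)=∅
  DF(n7)={n8}
  DF(n8)=∅

DF(n3) = ["n4", "n5", "n7"]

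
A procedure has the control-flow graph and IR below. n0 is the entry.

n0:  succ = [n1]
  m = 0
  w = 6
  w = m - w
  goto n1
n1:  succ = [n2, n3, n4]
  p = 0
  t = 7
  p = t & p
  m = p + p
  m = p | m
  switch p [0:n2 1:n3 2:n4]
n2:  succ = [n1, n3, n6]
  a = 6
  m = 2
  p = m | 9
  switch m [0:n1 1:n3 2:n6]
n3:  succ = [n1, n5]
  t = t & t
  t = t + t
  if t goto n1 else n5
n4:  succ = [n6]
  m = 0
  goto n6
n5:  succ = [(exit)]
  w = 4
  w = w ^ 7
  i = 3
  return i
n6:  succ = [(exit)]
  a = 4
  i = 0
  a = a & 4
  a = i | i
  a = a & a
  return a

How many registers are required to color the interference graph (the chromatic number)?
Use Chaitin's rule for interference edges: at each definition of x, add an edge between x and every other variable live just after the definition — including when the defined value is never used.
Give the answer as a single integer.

Answer: 3

Working:
Per-block:
  n0 def {m,w} use ∅
  n1 def {m,p,t} use ∅
  n2 def {a,m,p} use ∅
  n3 def {t} use {t}
  n4 def {m} use ∅
  n5 def {i,w} use ∅
  n6 def {a,i} use ∅

Live sets:
  n0: in=∅ out=∅
  n1: in=∅ out={t}
  n2: in={t} out={t}
  n3: in={t} out=∅
  n4: in=∅ out=∅
  n5: in=∅ out=∅
  n6: in=∅ out=∅

Interfere edges:
  a — {i,t}
  i — {a}
  m — {p,t,w}
  p — {m,t}
  t — {a,m,p}
  w — {m}

Colouring:
  clique {m,p,t} ⇒ need ≥ 3
  3-colouring: c0={a,m}  c1={i,t,w}  c2={p}
  χ = 3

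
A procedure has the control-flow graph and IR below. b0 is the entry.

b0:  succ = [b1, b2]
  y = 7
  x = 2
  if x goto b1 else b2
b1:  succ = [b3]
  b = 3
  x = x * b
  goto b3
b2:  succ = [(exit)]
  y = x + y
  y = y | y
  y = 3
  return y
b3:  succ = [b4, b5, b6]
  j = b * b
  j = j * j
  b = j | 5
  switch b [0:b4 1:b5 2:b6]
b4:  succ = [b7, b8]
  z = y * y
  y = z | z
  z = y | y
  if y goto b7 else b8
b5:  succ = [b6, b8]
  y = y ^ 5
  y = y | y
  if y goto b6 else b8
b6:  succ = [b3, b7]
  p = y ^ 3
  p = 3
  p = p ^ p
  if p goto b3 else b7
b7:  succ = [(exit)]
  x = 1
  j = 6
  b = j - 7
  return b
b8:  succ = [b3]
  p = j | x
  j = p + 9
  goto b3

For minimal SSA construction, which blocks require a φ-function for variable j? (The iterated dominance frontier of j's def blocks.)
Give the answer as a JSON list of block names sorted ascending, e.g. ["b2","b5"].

Answer: ["b3"]

Working:
idom tree: b1←b0 b2←b0 b3←b1 b4←b3 b5←b3 b6←b3 b7←b3 b8←b3
Dom at joins:
  b3: preds {b1,b6,b8}: {b0,b1} ∩ {b0,b1,b3,b6} ∩ {b0,b1,b3,b8} = {b0,b1}; idom=b1
  b6: preds {b3,b5}: {b0,b1,b3} ∩ {b0,b1,b3,b5} = {b0,b1,b3}; idom=b3
  b7: preds {b4,b6}: {b0,b1,b3,b4} ∩ {b0,b1,b3,b6} = {b0,b1,b3}; idom=b3
  b8: preds {b4,b5}: {b0,b1,b3,b4} ∩ {b0,b1,b3,b5} = {b0,b1,b3}; idom=b3

DF derivation:
  b3←b1: walk · to b1
  b3←b6: walk b6→b3 to b1
  b3←b8: walk b8→b3 to b1
  b6←b3: walk · to b3
  b6←b5: walk b5 to b3
  b7←b4: walk b4 to b3
  b7←b6: walk b6 to b3
  b8←b4: walk b4 to b3
  b8←b5: walk b5 to b3
  b0: DF=∅
  b1: DF=∅
  b2: DF=∅
  b3: DF={b3}
  b4: DF={b7,b8}
  b5: DF={b6,b8}
  b6: DF={b3,b7}
  b7: DF=∅
  b8: DF={b3}

φ for j: defs {b3,b7,b8}
  DF⁺ = {b3}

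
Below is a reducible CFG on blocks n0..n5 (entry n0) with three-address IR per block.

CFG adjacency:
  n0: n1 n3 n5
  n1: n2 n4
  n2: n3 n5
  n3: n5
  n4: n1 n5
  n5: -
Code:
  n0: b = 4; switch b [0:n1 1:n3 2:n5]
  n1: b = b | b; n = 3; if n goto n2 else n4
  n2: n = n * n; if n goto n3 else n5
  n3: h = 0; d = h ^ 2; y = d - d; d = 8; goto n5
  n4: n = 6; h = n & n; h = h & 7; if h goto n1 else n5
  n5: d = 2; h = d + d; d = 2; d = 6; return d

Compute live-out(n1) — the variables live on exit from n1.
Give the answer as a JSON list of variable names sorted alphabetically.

Answer: ["b", "n"]

Working:
Block summaries:
  n0: {b} / ∅
  n1: {b,n} / {b}
  n2: {n} / {n}
  n3: {d,h,y} / ∅
  n4: {h,n} / ∅
  n5: {d,h} / ∅

Liveness:
  live n0: ∅→{b}
  live n1: {b}→{b,n}
  live n2: {n}→∅
  live n3: ∅→∅
  live n4: {b}→{b}
  live n5: ∅→∅

live-out(n1) = ["b", "n"]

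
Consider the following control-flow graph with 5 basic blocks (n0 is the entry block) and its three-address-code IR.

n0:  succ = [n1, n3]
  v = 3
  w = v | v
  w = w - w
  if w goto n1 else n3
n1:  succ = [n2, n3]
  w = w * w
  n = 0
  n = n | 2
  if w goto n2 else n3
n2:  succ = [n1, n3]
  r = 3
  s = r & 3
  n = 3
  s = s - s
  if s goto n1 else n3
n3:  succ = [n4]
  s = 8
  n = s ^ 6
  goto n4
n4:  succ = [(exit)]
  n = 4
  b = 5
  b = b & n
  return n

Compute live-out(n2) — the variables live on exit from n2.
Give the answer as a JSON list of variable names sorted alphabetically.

Answer: ["w"]

Analysis:
Per-block:
  n0 def {v,w} use ∅
  n1 def {n,w} use {w}
  n2 def {n,r,s} use ∅
  n3 def {n,s} use ∅
  n4 def {b,n} use ∅

Liveness:
  n0: in=∅ out={w}
  n1: in={w} out={w}
  n2: in={w} out={w}
  n3: in=∅ out=∅
  n4: in=∅ out=∅

live-out(n2) = ["w"]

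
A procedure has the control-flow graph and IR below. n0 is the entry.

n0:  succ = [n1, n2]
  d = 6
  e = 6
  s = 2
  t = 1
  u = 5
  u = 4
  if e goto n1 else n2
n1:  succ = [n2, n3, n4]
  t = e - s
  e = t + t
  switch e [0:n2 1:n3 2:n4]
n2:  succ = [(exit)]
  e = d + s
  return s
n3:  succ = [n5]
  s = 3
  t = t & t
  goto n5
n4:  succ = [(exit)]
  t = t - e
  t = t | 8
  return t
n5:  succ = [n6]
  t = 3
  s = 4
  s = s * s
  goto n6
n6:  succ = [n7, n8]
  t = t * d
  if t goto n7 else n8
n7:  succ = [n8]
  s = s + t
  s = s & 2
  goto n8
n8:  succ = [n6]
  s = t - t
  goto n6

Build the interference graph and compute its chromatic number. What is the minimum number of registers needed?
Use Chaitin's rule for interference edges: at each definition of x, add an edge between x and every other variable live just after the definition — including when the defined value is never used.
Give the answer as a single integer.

Answer: 4

Working:
def/use:
  n0: def={d,e,s,t,u} ue=∅
  n1: def={e,t} ue={e,s}
  n2: def={e} ue={d,s}
  n3: def={s,t} ue={t}
  n4: def={t} ue={e,t}
  n5: def={s,t} ue=∅
  n6: def={t} ue={d,t}
  n7: def={s} ue={s,t}
  n8: def={s} ue={t}

Backward fixpoint:
  n0 li=∅ lo={d,e,s}
  n1 li={d,e,s} lo={d,e,s,t}
  n2 li={d,s} lo=∅
  n3 li={d,t} lo={d}
  n4 li={e,t} lo=∅
  n5 li={d} lo={d,s,t}
  n6 li={d,s,t} lo={d,s,t}
  n7 li={d,s,t} lo={d,t}
  n8 li={d,t} lo={d,s,t}

Interfere edges:
  d — {e,s,t,u}
  e — {d,s,t,u}
  s — {d,e,t,u}
  t — {d,e,s}
  u — {d,e,s}

Registers:
  lower bound: {d,e,s,t} mutually conflict ⇒ χ ≥ 4
  assign d→c0 e→c1 s→c2 t→c3 u→c3 — no edge inside a register ⇒ χ ≤ 4
  χ = 4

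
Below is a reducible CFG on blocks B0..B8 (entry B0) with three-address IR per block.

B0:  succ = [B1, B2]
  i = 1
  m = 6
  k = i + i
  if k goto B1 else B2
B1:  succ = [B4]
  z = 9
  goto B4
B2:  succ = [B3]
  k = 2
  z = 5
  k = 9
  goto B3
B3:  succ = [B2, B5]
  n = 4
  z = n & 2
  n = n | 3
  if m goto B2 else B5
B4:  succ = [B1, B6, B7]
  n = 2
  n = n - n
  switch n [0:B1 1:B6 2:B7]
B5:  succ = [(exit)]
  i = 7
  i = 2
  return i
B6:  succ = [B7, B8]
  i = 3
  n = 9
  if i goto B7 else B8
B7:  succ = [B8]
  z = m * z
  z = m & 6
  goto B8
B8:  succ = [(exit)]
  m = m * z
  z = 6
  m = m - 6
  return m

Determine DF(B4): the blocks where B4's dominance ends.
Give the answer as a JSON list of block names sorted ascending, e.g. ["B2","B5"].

idom tree: B1←B0 B2←B0 B3←B2 B4←B1 B5←B3 B6←B4 B7←B4 B8←B4
Dom∩ at merges:
  B1: preds {B0,B4}: {B0} ∩ {B0,B1,B4} = {B0}; idom=B0
  B2: preds {B0,B3}: {B0} ∩ {B0,B2,B3} = {B0}; idom=B0
  B7: preds {B4,B6}: {B0,B1,B4} ∩ {B0,B1,B4,B6} = {B0,B1,B4}; idom=B4
  B8: preds {B6,B7}: {B0,B1,B4,B6} ∩ {B0,B1,B4,B7} = {B0,B1,B4}; idom=B4

Frontier:
  B1←B0: walk · to B0
  B1←B4: walk B4→B1 to B0
  B2←B0: walk · to B0
  B2←B3: walk B3→B2 to B0
  B7←B4: walk · to B4
  B7←B6: walk B6 to B4
  B8←B6: walk B6 to B4
  B8←B7: walk B7 to B4
  B0: DF=∅
  B1: DF={B1}
  B2: DF={B2}
  B3: DF={B2}
  B4: DF={B1}
  B5: DF=∅
  B6: DF={B7,B8}
  B7: DF={B8}
  B8: DF=∅

DF(B4) = ["B1"]

Answer: ["B1"]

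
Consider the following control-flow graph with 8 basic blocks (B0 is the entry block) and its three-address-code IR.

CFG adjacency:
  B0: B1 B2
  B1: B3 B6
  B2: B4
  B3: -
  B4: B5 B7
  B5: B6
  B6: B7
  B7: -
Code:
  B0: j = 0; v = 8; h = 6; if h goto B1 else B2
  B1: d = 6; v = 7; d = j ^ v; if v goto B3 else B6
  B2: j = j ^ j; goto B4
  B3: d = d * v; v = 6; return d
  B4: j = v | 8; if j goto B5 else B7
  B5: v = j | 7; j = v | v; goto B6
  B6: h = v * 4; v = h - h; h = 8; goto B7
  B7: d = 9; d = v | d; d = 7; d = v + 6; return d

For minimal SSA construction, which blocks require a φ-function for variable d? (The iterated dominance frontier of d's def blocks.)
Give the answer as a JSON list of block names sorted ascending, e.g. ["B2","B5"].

idom tree: B1←B0 B2←B0 B3←B1 B4←B2 B5←B4 B6←B0 B7←B0
Join-block Dom:
  B6: preds {B1,B5}: {B0,B1} ∩ {B0,B2,B4,B5} = {B0}; idom=B0
  B7: preds {B4,B6}: {B0,B2,B4} ∩ {B0,B6} = {B0}; idom=B0

DF walk-up:
  join B6 pred B1: B1 stop@B0
  join B6 pred B5: B5→B4→B2 stop@B0
  join B7 pred B4: B4→B2 stop@B0
  join B7 pred B6: B6 stop@B0
  B0 → ∅
  B1 → {B6}
  B2 → {B6,B7}
  B3 → ∅
  B4 → {B6,B7}
  B5 → {B6}
  B6 → {B7}
  B7 → ∅

φ for d: defs {B1,B3,B7}
  DF⁺ = {B6,B7}

Answer: ["B6", "B7"]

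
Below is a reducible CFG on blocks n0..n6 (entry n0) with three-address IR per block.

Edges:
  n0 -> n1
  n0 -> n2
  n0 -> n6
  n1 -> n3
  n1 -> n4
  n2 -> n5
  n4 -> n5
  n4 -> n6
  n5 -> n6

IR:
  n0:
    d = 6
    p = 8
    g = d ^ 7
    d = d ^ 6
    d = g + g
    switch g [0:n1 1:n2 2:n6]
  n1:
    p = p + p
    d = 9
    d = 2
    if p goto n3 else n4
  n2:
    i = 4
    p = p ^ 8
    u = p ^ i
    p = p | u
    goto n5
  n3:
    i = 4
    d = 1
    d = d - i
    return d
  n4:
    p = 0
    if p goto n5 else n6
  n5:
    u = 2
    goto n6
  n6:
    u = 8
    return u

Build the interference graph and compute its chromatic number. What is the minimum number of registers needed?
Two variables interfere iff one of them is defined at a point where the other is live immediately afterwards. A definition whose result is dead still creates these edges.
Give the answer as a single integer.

Per-block:
  n0: def={d,g,p} ue=∅
  n1: def={d,p} ue={p}
  n2: def={i,p,u} ue={p}
  n3: def={d,i} ue=∅
  n4: def={p} ue=∅
  n5: def={u} ue=∅
  n6: def={u} ue=∅

Live sets:
  n0 li=∅ lo={p}
  n1 li={p} lo=∅
  n2 li={p} lo=∅
  n3 li=∅ lo=∅
  n4 li=∅ lo=∅
  n5 li=∅ lo=∅
  n6 li=∅ lo=∅

Interfere edges:
  d — {g,i,p}
  g — {d,p}
  i — {d,p}
  p — {d,g,i,u}
  u — {p}

Chromatic number:
  lower bound: {d,g,p} mutually conflict ⇒ χ ≥ 3
  assign d→R1 g→R2 i→R2 p→R0 u→R1 — no edge inside a register ⇒ χ ≤ 3
  χ = 3

Answer: 3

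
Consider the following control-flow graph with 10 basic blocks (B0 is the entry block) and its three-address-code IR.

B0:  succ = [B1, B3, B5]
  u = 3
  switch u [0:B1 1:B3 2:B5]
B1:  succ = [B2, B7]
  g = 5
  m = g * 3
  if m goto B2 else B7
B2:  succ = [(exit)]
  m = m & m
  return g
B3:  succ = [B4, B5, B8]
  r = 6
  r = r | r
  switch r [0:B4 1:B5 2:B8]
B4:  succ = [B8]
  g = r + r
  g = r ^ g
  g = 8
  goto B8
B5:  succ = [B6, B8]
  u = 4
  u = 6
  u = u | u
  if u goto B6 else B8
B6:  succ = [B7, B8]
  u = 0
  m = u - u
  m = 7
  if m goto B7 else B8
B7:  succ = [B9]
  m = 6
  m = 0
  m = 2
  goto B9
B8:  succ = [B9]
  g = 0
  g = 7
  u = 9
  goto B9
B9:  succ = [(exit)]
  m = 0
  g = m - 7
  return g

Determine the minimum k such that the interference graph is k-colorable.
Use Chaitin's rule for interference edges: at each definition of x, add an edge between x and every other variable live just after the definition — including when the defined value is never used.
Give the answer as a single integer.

def/use:
  B0: {u} / ∅
  B1: {g,m} / ∅
  B2: {m} / {g,m}
  B3: {r} / ∅
  B4: {g} / {r}
  B5: {u} / ∅
  B6: {m,u} / ∅
  B7: {m} / ∅
  B8: {g,u} / ∅
  B9: {g,m} / ∅

Backward fixpoint:
  B0: in=∅ out=∅
  B1: in=∅ out={g,m}
  B2: in={g,m} out=∅
  B3: in=∅ out={r}
  B4: in={r} out=∅
  B5: in=∅ out=∅
  B6: in=∅ out=∅
  B7: in=∅ out=∅
  B8: in=∅ out=∅
  B9: in=∅ out=∅

Conflict graph:
  g — {m,r}
  m — {g}
  r — {g}
  u — ∅

Colouring:
  lower bound: {g,m} mutually conflict ⇒ χ ≥ 2
  assign g→r0 m→r1 r→r1 u→r0 — no edge inside a register ⇒ χ ≤ 2
  χ = 2

Answer: 2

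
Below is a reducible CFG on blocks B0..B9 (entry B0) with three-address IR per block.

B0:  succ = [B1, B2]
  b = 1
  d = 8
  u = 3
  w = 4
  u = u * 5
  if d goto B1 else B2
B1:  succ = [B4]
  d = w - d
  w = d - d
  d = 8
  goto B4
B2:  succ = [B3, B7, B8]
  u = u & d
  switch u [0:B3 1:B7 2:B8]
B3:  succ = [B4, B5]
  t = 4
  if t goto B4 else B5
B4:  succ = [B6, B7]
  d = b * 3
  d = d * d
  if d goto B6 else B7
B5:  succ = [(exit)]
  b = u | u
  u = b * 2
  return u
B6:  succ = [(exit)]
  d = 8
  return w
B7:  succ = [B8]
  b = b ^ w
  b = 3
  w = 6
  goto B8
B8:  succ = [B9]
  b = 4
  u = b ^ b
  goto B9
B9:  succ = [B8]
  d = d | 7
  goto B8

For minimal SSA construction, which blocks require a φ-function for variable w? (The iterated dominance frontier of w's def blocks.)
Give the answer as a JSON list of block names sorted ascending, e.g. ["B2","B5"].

Answer: ["B4", "B7", "B8"]

Analysis:
idom tree: B1←B0 B2←B0 B3←B2 B4←B0 B5←B3 B6←B4 B7←B0 B8←B0 B9←B8
Dom at joins:
  B4: preds {B1,B3}: {B0,B1} ∩ {B0,B2,B3} = {B0}; idom=B0
  B7: preds {B2,B4}: {B0,B2} ∩ {B0,B4} = {B0}; idom=B0
  B8: preds {B2,B7,B9}: {B0,B2} ∩ {B0,B7} ∩ {B0,B8,B9} = {B0}; idom=B0

DF walk-up:
  join B4 pred B1: B1 stop@B0
  join B4 pred B3: B3→B2 stop@B0
  join B7 pred B2: B2 stop@B0
  join B7 pred B4: B4 stop@B0
  join B8 pred B2: B2 stop@B0
  join B8 pred B7: B7 stop@B0
  join B8 pred B9: B9→B8 stop@B0
  B0 → ∅
  B1 → {B4}
  B2 → {B4,B7,B8}
  B3 → {B4}
  B4 → {B7}
  B5 → ∅
  B6 → ∅
  B7 → {B8}
  B8 → {B8}
  B9 → {B8}

φ for w: defs {B0,B1,B7}
  DF⁺ = {B4,B7,B8}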